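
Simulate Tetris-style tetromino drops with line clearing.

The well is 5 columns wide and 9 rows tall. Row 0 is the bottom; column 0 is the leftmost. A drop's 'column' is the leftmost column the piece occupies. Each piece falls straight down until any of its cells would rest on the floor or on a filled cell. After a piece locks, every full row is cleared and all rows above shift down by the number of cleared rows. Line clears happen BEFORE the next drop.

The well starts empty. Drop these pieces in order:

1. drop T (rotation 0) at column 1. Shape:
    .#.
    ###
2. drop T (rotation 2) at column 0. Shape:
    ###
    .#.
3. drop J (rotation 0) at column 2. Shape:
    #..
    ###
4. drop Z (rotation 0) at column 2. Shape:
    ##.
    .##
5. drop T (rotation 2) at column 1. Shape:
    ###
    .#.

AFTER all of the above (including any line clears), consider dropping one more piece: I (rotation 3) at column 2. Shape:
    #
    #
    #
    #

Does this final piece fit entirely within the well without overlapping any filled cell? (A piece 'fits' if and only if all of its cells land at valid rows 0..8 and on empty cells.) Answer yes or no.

Drop 1: T rot0 at col 1 lands with bottom-row=0; cleared 0 line(s) (total 0); column heights now [0 1 2 1 0], max=2
Drop 2: T rot2 at col 0 lands with bottom-row=1; cleared 0 line(s) (total 0); column heights now [3 3 3 1 0], max=3
Drop 3: J rot0 at col 2 lands with bottom-row=3; cleared 0 line(s) (total 0); column heights now [3 3 5 4 4], max=5
Drop 4: Z rot0 at col 2 lands with bottom-row=4; cleared 0 line(s) (total 0); column heights now [3 3 6 6 5], max=6
Drop 5: T rot2 at col 1 lands with bottom-row=6; cleared 0 line(s) (total 0); column heights now [3 8 8 8 5], max=8
Test piece I rot3 at col 2 (width 1): heights before test = [3 8 8 8 5]; fits = False

Answer: no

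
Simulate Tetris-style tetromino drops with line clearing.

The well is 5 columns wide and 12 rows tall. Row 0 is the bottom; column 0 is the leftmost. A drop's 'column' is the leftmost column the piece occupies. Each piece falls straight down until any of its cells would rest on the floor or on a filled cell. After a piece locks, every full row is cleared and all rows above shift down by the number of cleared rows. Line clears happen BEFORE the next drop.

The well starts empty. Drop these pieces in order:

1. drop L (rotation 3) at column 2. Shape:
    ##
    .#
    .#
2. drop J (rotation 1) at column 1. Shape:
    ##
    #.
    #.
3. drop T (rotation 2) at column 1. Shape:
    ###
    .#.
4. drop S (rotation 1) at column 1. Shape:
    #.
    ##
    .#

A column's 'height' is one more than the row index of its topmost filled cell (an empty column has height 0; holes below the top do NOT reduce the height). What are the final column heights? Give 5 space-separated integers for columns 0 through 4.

Answer: 0 9 8 6 0

Derivation:
Drop 1: L rot3 at col 2 lands with bottom-row=0; cleared 0 line(s) (total 0); column heights now [0 0 3 3 0], max=3
Drop 2: J rot1 at col 1 lands with bottom-row=1; cleared 0 line(s) (total 0); column heights now [0 4 4 3 0], max=4
Drop 3: T rot2 at col 1 lands with bottom-row=4; cleared 0 line(s) (total 0); column heights now [0 6 6 6 0], max=6
Drop 4: S rot1 at col 1 lands with bottom-row=6; cleared 0 line(s) (total 0); column heights now [0 9 8 6 0], max=9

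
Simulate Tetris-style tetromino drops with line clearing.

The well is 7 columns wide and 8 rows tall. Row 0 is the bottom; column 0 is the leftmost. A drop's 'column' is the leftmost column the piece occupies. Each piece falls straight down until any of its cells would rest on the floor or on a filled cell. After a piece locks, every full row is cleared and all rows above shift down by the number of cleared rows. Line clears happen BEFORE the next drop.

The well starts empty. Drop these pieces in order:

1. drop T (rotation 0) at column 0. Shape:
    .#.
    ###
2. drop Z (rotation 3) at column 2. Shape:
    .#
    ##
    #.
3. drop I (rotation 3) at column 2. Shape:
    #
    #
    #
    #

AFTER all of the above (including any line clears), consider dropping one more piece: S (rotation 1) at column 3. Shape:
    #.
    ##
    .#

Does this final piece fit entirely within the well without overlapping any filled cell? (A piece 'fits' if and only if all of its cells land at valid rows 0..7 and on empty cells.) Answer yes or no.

Answer: yes

Derivation:
Drop 1: T rot0 at col 0 lands with bottom-row=0; cleared 0 line(s) (total 0); column heights now [1 2 1 0 0 0 0], max=2
Drop 2: Z rot3 at col 2 lands with bottom-row=1; cleared 0 line(s) (total 0); column heights now [1 2 3 4 0 0 0], max=4
Drop 3: I rot3 at col 2 lands with bottom-row=3; cleared 0 line(s) (total 0); column heights now [1 2 7 4 0 0 0], max=7
Test piece S rot1 at col 3 (width 2): heights before test = [1 2 7 4 0 0 0]; fits = True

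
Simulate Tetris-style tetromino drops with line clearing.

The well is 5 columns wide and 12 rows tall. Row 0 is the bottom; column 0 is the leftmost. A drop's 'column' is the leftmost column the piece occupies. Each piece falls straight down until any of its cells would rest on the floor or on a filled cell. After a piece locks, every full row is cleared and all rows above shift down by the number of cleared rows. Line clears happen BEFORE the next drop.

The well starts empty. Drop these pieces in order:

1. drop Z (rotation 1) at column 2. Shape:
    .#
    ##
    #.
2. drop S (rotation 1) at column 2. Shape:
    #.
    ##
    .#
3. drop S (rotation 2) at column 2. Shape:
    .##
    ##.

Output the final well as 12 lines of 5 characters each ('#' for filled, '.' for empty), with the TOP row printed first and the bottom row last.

Drop 1: Z rot1 at col 2 lands with bottom-row=0; cleared 0 line(s) (total 0); column heights now [0 0 2 3 0], max=3
Drop 2: S rot1 at col 2 lands with bottom-row=3; cleared 0 line(s) (total 0); column heights now [0 0 6 5 0], max=6
Drop 3: S rot2 at col 2 lands with bottom-row=6; cleared 0 line(s) (total 0); column heights now [0 0 7 8 8], max=8

Answer: .....
.....
.....
.....
...##
..##.
..#..
..##.
...#.
...#.
..##.
..#..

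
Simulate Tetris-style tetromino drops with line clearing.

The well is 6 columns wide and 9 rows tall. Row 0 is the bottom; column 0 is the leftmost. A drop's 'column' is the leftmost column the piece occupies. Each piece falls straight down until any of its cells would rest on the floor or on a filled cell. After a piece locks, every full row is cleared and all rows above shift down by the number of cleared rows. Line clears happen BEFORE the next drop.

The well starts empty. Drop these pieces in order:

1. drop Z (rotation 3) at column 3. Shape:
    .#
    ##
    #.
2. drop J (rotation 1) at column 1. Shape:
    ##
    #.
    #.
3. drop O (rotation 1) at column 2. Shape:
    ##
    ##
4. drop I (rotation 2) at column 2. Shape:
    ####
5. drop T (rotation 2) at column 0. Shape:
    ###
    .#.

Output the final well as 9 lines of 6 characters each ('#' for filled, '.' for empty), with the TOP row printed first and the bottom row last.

Drop 1: Z rot3 at col 3 lands with bottom-row=0; cleared 0 line(s) (total 0); column heights now [0 0 0 2 3 0], max=3
Drop 2: J rot1 at col 1 lands with bottom-row=0; cleared 0 line(s) (total 0); column heights now [0 3 3 2 3 0], max=3
Drop 3: O rot1 at col 2 lands with bottom-row=3; cleared 0 line(s) (total 0); column heights now [0 3 5 5 3 0], max=5
Drop 4: I rot2 at col 2 lands with bottom-row=5; cleared 0 line(s) (total 0); column heights now [0 3 6 6 6 6], max=6
Drop 5: T rot2 at col 0 lands with bottom-row=5; cleared 0 line(s) (total 0); column heights now [7 7 7 6 6 6], max=7

Answer: ......
......
###...
.#####
..##..
..##..
.##.#.
.#.##.
.#.#..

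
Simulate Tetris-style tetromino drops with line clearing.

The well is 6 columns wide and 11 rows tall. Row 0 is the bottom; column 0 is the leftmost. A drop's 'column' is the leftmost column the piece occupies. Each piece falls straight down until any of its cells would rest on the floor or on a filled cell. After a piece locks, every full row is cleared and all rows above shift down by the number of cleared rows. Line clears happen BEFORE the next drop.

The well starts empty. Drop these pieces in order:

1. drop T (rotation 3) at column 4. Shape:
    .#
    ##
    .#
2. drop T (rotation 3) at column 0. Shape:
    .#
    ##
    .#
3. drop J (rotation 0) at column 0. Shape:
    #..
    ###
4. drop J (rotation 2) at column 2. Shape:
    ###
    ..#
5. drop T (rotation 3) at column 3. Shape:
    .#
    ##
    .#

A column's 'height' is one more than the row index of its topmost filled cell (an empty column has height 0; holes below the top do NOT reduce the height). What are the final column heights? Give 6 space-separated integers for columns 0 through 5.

Drop 1: T rot3 at col 4 lands with bottom-row=0; cleared 0 line(s) (total 0); column heights now [0 0 0 0 2 3], max=3
Drop 2: T rot3 at col 0 lands with bottom-row=0; cleared 0 line(s) (total 0); column heights now [2 3 0 0 2 3], max=3
Drop 3: J rot0 at col 0 lands with bottom-row=3; cleared 0 line(s) (total 0); column heights now [5 4 4 0 2 3], max=5
Drop 4: J rot2 at col 2 lands with bottom-row=3; cleared 0 line(s) (total 0); column heights now [5 4 5 5 5 3], max=5
Drop 5: T rot3 at col 3 lands with bottom-row=5; cleared 0 line(s) (total 0); column heights now [5 4 5 7 8 3], max=8

Answer: 5 4 5 7 8 3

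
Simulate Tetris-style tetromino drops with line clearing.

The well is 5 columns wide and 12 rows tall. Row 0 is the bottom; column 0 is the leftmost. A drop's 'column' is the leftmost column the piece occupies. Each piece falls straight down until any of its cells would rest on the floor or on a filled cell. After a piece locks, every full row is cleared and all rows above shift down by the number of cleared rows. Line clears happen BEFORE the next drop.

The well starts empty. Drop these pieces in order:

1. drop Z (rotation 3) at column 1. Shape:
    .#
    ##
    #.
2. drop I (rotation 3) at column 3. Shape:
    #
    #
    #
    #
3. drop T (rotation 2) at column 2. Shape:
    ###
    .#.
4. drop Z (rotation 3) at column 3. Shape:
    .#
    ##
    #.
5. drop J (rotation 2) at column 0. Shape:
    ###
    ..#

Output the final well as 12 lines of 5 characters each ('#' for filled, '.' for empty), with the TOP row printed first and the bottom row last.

Answer: .....
.....
.....
.....
....#
..##.
..###
...#.
...#.
..##.
.###.
.#.#.

Derivation:
Drop 1: Z rot3 at col 1 lands with bottom-row=0; cleared 0 line(s) (total 0); column heights now [0 2 3 0 0], max=3
Drop 2: I rot3 at col 3 lands with bottom-row=0; cleared 0 line(s) (total 0); column heights now [0 2 3 4 0], max=4
Drop 3: T rot2 at col 2 lands with bottom-row=4; cleared 0 line(s) (total 0); column heights now [0 2 6 6 6], max=6
Drop 4: Z rot3 at col 3 lands with bottom-row=6; cleared 0 line(s) (total 0); column heights now [0 2 6 8 9], max=9
Drop 5: J rot2 at col 0 lands with bottom-row=6; cleared 1 line(s) (total 1); column heights now [0 2 7 7 8], max=8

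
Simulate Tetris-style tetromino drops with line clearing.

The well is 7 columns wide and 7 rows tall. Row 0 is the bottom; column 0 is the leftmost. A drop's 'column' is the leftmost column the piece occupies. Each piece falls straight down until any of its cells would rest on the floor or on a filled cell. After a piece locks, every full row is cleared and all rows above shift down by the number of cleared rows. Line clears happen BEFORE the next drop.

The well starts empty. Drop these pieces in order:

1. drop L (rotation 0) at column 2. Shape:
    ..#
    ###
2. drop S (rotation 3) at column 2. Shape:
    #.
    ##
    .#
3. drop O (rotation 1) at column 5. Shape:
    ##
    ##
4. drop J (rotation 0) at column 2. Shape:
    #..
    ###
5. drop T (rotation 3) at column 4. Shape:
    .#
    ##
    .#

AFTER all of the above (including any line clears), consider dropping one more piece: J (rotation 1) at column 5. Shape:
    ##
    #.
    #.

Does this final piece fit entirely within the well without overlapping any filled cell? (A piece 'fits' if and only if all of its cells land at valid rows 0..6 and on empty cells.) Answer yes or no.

Answer: no

Derivation:
Drop 1: L rot0 at col 2 lands with bottom-row=0; cleared 0 line(s) (total 0); column heights now [0 0 1 1 2 0 0], max=2
Drop 2: S rot3 at col 2 lands with bottom-row=1; cleared 0 line(s) (total 0); column heights now [0 0 4 3 2 0 0], max=4
Drop 3: O rot1 at col 5 lands with bottom-row=0; cleared 0 line(s) (total 0); column heights now [0 0 4 3 2 2 2], max=4
Drop 4: J rot0 at col 2 lands with bottom-row=4; cleared 0 line(s) (total 0); column heights now [0 0 6 5 5 2 2], max=6
Drop 5: T rot3 at col 4 lands with bottom-row=4; cleared 0 line(s) (total 0); column heights now [0 0 6 5 6 7 2], max=7
Test piece J rot1 at col 5 (width 2): heights before test = [0 0 6 5 6 7 2]; fits = False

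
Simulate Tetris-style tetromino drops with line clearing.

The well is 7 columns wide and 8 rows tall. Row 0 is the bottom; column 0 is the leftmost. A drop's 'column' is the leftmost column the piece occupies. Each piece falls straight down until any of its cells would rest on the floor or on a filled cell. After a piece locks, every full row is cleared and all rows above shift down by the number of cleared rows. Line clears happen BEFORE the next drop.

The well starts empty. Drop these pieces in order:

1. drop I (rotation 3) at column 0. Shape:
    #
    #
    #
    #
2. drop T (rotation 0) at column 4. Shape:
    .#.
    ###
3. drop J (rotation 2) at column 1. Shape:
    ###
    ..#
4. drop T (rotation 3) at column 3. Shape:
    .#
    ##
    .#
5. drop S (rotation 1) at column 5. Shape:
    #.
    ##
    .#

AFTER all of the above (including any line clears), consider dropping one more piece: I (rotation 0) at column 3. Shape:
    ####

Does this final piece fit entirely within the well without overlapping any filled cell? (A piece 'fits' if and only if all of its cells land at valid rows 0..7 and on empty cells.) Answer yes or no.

Answer: yes

Derivation:
Drop 1: I rot3 at col 0 lands with bottom-row=0; cleared 0 line(s) (total 0); column heights now [4 0 0 0 0 0 0], max=4
Drop 2: T rot0 at col 4 lands with bottom-row=0; cleared 0 line(s) (total 0); column heights now [4 0 0 0 1 2 1], max=4
Drop 3: J rot2 at col 1 lands with bottom-row=0; cleared 0 line(s) (total 0); column heights now [4 2 2 2 1 2 1], max=4
Drop 4: T rot3 at col 3 lands with bottom-row=1; cleared 0 line(s) (total 0); column heights now [4 2 2 3 4 2 1], max=4
Drop 5: S rot1 at col 5 lands with bottom-row=1; cleared 1 line(s) (total 1); column heights now [3 0 0 2 3 3 2], max=3
Test piece I rot0 at col 3 (width 4): heights before test = [3 0 0 2 3 3 2]; fits = True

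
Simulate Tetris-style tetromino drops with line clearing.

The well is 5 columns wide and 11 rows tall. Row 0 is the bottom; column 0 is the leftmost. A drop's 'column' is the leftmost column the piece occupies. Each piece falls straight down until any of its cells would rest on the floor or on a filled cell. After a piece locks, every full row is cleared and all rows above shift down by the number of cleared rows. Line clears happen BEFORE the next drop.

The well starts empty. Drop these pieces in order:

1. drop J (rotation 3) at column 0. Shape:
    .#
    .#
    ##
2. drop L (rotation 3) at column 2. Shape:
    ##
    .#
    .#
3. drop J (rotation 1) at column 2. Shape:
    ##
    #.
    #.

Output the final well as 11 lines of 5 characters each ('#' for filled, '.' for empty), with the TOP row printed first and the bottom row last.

Drop 1: J rot3 at col 0 lands with bottom-row=0; cleared 0 line(s) (total 0); column heights now [1 3 0 0 0], max=3
Drop 2: L rot3 at col 2 lands with bottom-row=0; cleared 0 line(s) (total 0); column heights now [1 3 3 3 0], max=3
Drop 3: J rot1 at col 2 lands with bottom-row=3; cleared 0 line(s) (total 0); column heights now [1 3 6 6 0], max=6

Answer: .....
.....
.....
.....
.....
..##.
..#..
..#..
.###.
.#.#.
##.#.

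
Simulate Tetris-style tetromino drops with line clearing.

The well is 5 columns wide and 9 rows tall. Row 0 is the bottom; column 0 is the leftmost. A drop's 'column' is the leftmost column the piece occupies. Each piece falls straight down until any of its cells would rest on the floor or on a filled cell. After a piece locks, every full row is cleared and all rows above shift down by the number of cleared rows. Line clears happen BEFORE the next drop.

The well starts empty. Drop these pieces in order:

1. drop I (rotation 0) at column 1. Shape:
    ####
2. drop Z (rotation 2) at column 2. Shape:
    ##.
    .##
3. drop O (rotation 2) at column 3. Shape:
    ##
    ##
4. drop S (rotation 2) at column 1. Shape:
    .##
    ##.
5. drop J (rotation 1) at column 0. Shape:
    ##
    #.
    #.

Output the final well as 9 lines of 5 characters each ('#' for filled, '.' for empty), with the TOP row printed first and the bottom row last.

Drop 1: I rot0 at col 1 lands with bottom-row=0; cleared 0 line(s) (total 0); column heights now [0 1 1 1 1], max=1
Drop 2: Z rot2 at col 2 lands with bottom-row=1; cleared 0 line(s) (total 0); column heights now [0 1 3 3 2], max=3
Drop 3: O rot2 at col 3 lands with bottom-row=3; cleared 0 line(s) (total 0); column heights now [0 1 3 5 5], max=5
Drop 4: S rot2 at col 1 lands with bottom-row=4; cleared 0 line(s) (total 0); column heights now [0 5 6 6 5], max=6
Drop 5: J rot1 at col 0 lands with bottom-row=3; cleared 1 line(s) (total 1); column heights now [5 5 5 5 4], max=5

Answer: .....
.....
.....
.....
####.
#..##
..##.
...##
.####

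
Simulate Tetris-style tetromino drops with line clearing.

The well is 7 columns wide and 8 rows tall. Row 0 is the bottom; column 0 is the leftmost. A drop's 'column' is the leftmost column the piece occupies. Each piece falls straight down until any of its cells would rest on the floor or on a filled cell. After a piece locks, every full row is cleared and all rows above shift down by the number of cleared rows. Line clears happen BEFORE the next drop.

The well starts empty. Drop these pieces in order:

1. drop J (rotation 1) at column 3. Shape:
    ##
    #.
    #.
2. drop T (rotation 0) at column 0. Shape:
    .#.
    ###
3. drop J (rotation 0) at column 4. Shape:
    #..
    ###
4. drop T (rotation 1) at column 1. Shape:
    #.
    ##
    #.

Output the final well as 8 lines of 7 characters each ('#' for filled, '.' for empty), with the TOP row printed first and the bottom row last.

Answer: .......
.......
.......
.#..#..
.##.###
.#.##..
.#.#...
####...

Derivation:
Drop 1: J rot1 at col 3 lands with bottom-row=0; cleared 0 line(s) (total 0); column heights now [0 0 0 3 3 0 0], max=3
Drop 2: T rot0 at col 0 lands with bottom-row=0; cleared 0 line(s) (total 0); column heights now [1 2 1 3 3 0 0], max=3
Drop 3: J rot0 at col 4 lands with bottom-row=3; cleared 0 line(s) (total 0); column heights now [1 2 1 3 5 4 4], max=5
Drop 4: T rot1 at col 1 lands with bottom-row=2; cleared 0 line(s) (total 0); column heights now [1 5 4 3 5 4 4], max=5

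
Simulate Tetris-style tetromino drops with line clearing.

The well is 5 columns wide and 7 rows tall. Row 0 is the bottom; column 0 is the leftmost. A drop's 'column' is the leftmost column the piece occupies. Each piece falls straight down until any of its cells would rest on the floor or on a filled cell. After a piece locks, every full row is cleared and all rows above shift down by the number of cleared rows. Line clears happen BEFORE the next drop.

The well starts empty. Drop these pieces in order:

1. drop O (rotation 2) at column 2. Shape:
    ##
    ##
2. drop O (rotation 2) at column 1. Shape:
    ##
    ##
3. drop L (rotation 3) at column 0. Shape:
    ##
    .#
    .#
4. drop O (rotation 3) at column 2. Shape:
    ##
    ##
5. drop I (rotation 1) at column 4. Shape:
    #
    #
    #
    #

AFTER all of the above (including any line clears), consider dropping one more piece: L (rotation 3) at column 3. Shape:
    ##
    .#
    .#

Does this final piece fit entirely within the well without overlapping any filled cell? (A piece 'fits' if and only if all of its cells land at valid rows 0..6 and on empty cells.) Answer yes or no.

Drop 1: O rot2 at col 2 lands with bottom-row=0; cleared 0 line(s) (total 0); column heights now [0 0 2 2 0], max=2
Drop 2: O rot2 at col 1 lands with bottom-row=2; cleared 0 line(s) (total 0); column heights now [0 4 4 2 0], max=4
Drop 3: L rot3 at col 0 lands with bottom-row=4; cleared 0 line(s) (total 0); column heights now [7 7 4 2 0], max=7
Drop 4: O rot3 at col 2 lands with bottom-row=4; cleared 0 line(s) (total 0); column heights now [7 7 6 6 0], max=7
Drop 5: I rot1 at col 4 lands with bottom-row=0; cleared 0 line(s) (total 0); column heights now [7 7 6 6 4], max=7
Test piece L rot3 at col 3 (width 2): heights before test = [7 7 6 6 4]; fits = True

Answer: yes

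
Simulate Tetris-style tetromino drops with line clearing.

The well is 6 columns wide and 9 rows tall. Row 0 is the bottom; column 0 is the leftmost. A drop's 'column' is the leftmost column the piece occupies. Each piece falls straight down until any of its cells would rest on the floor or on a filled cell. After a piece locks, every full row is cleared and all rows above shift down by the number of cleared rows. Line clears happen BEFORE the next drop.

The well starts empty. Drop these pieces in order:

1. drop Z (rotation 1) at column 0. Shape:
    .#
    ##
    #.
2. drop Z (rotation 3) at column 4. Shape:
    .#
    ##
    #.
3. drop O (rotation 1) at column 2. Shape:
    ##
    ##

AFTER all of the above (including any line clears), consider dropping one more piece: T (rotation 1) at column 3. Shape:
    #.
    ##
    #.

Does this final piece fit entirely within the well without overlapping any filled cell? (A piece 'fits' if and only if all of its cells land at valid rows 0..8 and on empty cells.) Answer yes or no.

Drop 1: Z rot1 at col 0 lands with bottom-row=0; cleared 0 line(s) (total 0); column heights now [2 3 0 0 0 0], max=3
Drop 2: Z rot3 at col 4 lands with bottom-row=0; cleared 0 line(s) (total 0); column heights now [2 3 0 0 2 3], max=3
Drop 3: O rot1 at col 2 lands with bottom-row=0; cleared 1 line(s) (total 1); column heights now [1 2 1 1 1 2], max=2
Test piece T rot1 at col 3 (width 2): heights before test = [1 2 1 1 1 2]; fits = True

Answer: yes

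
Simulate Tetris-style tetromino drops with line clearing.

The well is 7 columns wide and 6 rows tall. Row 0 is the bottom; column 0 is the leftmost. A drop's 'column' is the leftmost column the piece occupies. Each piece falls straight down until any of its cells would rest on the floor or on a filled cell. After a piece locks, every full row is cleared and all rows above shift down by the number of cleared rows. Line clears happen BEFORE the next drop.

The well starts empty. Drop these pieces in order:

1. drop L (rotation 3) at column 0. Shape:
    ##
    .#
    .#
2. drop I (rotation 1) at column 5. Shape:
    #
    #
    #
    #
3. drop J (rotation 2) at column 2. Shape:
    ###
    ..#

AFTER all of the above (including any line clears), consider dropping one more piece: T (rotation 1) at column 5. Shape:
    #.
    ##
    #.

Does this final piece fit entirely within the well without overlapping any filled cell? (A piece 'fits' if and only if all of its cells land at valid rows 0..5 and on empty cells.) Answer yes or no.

Drop 1: L rot3 at col 0 lands with bottom-row=0; cleared 0 line(s) (total 0); column heights now [3 3 0 0 0 0 0], max=3
Drop 2: I rot1 at col 5 lands with bottom-row=0; cleared 0 line(s) (total 0); column heights now [3 3 0 0 0 4 0], max=4
Drop 3: J rot2 at col 2 lands with bottom-row=0; cleared 0 line(s) (total 0); column heights now [3 3 2 2 2 4 0], max=4
Test piece T rot1 at col 5 (width 2): heights before test = [3 3 2 2 2 4 0]; fits = False

Answer: no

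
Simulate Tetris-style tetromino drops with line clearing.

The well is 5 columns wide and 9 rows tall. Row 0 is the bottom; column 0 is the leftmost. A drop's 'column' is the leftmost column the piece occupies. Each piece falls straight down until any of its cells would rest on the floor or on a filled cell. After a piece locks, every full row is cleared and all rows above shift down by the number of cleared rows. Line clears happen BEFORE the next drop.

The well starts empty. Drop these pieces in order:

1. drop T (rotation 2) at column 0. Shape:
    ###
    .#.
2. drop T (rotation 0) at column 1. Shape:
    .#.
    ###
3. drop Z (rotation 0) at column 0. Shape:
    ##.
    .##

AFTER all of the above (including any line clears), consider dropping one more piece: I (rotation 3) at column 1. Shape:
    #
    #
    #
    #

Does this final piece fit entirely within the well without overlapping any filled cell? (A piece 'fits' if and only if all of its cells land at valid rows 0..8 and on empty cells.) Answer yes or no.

Answer: no

Derivation:
Drop 1: T rot2 at col 0 lands with bottom-row=0; cleared 0 line(s) (total 0); column heights now [2 2 2 0 0], max=2
Drop 2: T rot0 at col 1 lands with bottom-row=2; cleared 0 line(s) (total 0); column heights now [2 3 4 3 0], max=4
Drop 3: Z rot0 at col 0 lands with bottom-row=4; cleared 0 line(s) (total 0); column heights now [6 6 5 3 0], max=6
Test piece I rot3 at col 1 (width 1): heights before test = [6 6 5 3 0]; fits = False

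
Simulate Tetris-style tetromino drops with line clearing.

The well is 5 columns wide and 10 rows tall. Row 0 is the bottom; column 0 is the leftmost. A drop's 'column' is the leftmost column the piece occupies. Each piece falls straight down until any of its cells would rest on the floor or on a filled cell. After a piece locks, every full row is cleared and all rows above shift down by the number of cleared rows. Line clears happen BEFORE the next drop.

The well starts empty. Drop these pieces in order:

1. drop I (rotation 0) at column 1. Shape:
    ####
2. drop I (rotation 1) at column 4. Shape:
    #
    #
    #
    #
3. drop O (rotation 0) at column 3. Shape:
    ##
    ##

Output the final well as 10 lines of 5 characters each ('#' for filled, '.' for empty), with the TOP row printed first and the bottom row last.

Drop 1: I rot0 at col 1 lands with bottom-row=0; cleared 0 line(s) (total 0); column heights now [0 1 1 1 1], max=1
Drop 2: I rot1 at col 4 lands with bottom-row=1; cleared 0 line(s) (total 0); column heights now [0 1 1 1 5], max=5
Drop 3: O rot0 at col 3 lands with bottom-row=5; cleared 0 line(s) (total 0); column heights now [0 1 1 7 7], max=7

Answer: .....
.....
.....
...##
...##
....#
....#
....#
....#
.####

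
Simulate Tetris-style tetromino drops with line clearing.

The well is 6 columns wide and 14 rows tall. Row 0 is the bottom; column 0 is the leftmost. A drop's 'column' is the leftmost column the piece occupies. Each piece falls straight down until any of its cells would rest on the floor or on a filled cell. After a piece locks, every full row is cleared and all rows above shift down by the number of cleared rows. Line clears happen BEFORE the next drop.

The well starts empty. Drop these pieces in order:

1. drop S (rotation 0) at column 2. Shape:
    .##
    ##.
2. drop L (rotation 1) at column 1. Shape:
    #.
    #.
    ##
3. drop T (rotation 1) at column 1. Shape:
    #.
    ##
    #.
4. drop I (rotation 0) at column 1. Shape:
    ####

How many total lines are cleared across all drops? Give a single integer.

Answer: 0

Derivation:
Drop 1: S rot0 at col 2 lands with bottom-row=0; cleared 0 line(s) (total 0); column heights now [0 0 1 2 2 0], max=2
Drop 2: L rot1 at col 1 lands with bottom-row=1; cleared 0 line(s) (total 0); column heights now [0 4 2 2 2 0], max=4
Drop 3: T rot1 at col 1 lands with bottom-row=4; cleared 0 line(s) (total 0); column heights now [0 7 6 2 2 0], max=7
Drop 4: I rot0 at col 1 lands with bottom-row=7; cleared 0 line(s) (total 0); column heights now [0 8 8 8 8 0], max=8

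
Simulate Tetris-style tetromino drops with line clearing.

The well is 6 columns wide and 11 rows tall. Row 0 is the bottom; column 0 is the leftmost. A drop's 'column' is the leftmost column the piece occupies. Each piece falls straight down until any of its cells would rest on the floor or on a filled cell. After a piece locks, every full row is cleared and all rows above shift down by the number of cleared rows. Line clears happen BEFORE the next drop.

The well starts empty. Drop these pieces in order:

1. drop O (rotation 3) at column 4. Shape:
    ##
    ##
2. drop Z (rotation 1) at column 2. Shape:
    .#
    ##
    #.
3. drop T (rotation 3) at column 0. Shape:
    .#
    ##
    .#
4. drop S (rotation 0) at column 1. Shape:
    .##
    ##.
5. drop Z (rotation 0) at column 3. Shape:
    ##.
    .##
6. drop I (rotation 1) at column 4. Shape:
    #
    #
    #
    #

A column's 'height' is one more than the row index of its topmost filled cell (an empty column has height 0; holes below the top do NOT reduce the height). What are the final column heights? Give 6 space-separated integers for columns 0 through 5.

Answer: 0 3 4 5 9 4

Derivation:
Drop 1: O rot3 at col 4 lands with bottom-row=0; cleared 0 line(s) (total 0); column heights now [0 0 0 0 2 2], max=2
Drop 2: Z rot1 at col 2 lands with bottom-row=0; cleared 0 line(s) (total 0); column heights now [0 0 2 3 2 2], max=3
Drop 3: T rot3 at col 0 lands with bottom-row=0; cleared 1 line(s) (total 1); column heights now [0 2 1 2 1 1], max=2
Drop 4: S rot0 at col 1 lands with bottom-row=2; cleared 0 line(s) (total 1); column heights now [0 3 4 4 1 1], max=4
Drop 5: Z rot0 at col 3 lands with bottom-row=3; cleared 0 line(s) (total 1); column heights now [0 3 4 5 5 4], max=5
Drop 6: I rot1 at col 4 lands with bottom-row=5; cleared 0 line(s) (total 1); column heights now [0 3 4 5 9 4], max=9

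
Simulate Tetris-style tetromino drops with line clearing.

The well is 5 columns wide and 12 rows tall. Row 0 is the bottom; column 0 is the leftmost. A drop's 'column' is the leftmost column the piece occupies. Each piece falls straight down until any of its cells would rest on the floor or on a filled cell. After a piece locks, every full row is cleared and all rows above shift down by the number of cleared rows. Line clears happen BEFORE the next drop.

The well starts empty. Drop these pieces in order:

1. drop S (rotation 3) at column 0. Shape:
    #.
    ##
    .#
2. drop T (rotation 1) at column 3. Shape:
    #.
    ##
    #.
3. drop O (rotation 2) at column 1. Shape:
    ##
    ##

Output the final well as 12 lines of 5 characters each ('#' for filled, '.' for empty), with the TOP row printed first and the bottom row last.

Answer: .....
.....
.....
.....
.....
.....
.....
.....
.##..
####.
##.##
.#.#.

Derivation:
Drop 1: S rot3 at col 0 lands with bottom-row=0; cleared 0 line(s) (total 0); column heights now [3 2 0 0 0], max=3
Drop 2: T rot1 at col 3 lands with bottom-row=0; cleared 0 line(s) (total 0); column heights now [3 2 0 3 2], max=3
Drop 3: O rot2 at col 1 lands with bottom-row=2; cleared 0 line(s) (total 0); column heights now [3 4 4 3 2], max=4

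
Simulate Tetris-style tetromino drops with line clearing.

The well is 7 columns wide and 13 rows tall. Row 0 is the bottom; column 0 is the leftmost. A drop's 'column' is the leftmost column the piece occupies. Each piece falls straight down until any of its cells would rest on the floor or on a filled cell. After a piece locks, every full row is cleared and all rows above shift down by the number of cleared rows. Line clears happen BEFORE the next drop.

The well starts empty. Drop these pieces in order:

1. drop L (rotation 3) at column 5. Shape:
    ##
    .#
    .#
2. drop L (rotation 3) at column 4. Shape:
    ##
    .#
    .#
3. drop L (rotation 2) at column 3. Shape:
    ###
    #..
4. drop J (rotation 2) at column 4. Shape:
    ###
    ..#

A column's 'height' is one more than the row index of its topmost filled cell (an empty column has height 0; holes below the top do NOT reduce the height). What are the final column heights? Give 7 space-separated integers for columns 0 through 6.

Drop 1: L rot3 at col 5 lands with bottom-row=0; cleared 0 line(s) (total 0); column heights now [0 0 0 0 0 3 3], max=3
Drop 2: L rot3 at col 4 lands with bottom-row=3; cleared 0 line(s) (total 0); column heights now [0 0 0 0 6 6 3], max=6
Drop 3: L rot2 at col 3 lands with bottom-row=5; cleared 0 line(s) (total 0); column heights now [0 0 0 7 7 7 3], max=7
Drop 4: J rot2 at col 4 lands with bottom-row=6; cleared 0 line(s) (total 0); column heights now [0 0 0 7 8 8 8], max=8

Answer: 0 0 0 7 8 8 8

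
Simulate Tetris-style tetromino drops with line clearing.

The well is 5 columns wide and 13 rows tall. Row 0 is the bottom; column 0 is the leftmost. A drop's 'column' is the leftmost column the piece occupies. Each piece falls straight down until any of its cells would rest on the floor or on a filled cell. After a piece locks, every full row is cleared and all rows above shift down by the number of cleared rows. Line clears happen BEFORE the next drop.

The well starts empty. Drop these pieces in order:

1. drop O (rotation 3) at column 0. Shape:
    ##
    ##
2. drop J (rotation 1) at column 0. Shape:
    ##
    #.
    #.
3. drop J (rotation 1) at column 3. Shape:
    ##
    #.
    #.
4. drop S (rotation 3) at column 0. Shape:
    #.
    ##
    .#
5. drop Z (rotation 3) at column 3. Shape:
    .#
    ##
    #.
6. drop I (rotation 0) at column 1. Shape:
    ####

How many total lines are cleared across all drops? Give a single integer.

Answer: 1

Derivation:
Drop 1: O rot3 at col 0 lands with bottom-row=0; cleared 0 line(s) (total 0); column heights now [2 2 0 0 0], max=2
Drop 2: J rot1 at col 0 lands with bottom-row=2; cleared 0 line(s) (total 0); column heights now [5 5 0 0 0], max=5
Drop 3: J rot1 at col 3 lands with bottom-row=0; cleared 0 line(s) (total 0); column heights now [5 5 0 3 3], max=5
Drop 4: S rot3 at col 0 lands with bottom-row=5; cleared 0 line(s) (total 0); column heights now [8 7 0 3 3], max=8
Drop 5: Z rot3 at col 3 lands with bottom-row=3; cleared 0 line(s) (total 0); column heights now [8 7 0 5 6], max=8
Drop 6: I rot0 at col 1 lands with bottom-row=7; cleared 1 line(s) (total 1); column heights now [7 7 0 5 6], max=7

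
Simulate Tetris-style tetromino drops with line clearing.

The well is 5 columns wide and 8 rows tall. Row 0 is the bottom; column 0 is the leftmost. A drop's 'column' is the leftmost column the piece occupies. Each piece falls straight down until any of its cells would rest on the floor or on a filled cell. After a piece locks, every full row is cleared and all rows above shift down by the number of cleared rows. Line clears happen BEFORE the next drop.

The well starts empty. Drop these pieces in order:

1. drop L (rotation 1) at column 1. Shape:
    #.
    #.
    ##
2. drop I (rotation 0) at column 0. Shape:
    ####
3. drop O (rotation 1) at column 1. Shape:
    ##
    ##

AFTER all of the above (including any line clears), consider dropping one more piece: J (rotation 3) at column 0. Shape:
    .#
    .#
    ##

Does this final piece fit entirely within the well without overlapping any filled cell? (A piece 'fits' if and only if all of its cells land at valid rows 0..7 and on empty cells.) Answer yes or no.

Drop 1: L rot1 at col 1 lands with bottom-row=0; cleared 0 line(s) (total 0); column heights now [0 3 1 0 0], max=3
Drop 2: I rot0 at col 0 lands with bottom-row=3; cleared 0 line(s) (total 0); column heights now [4 4 4 4 0], max=4
Drop 3: O rot1 at col 1 lands with bottom-row=4; cleared 0 line(s) (total 0); column heights now [4 6 6 4 0], max=6
Test piece J rot3 at col 0 (width 2): heights before test = [4 6 6 4 0]; fits = False

Answer: no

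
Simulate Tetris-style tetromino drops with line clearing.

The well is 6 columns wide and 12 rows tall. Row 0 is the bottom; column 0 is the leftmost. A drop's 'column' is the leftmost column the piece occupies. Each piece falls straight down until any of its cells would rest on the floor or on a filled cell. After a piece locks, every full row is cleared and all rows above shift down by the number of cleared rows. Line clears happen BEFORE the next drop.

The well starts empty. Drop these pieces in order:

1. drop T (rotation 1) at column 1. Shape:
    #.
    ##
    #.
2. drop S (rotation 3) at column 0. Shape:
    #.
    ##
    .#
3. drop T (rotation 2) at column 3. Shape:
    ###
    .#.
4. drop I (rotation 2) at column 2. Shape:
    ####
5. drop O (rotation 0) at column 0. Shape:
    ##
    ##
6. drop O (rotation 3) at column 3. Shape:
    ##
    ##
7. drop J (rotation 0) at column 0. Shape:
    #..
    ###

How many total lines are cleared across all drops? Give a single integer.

Answer: 0

Derivation:
Drop 1: T rot1 at col 1 lands with bottom-row=0; cleared 0 line(s) (total 0); column heights now [0 3 2 0 0 0], max=3
Drop 2: S rot3 at col 0 lands with bottom-row=3; cleared 0 line(s) (total 0); column heights now [6 5 2 0 0 0], max=6
Drop 3: T rot2 at col 3 lands with bottom-row=0; cleared 0 line(s) (total 0); column heights now [6 5 2 2 2 2], max=6
Drop 4: I rot2 at col 2 lands with bottom-row=2; cleared 0 line(s) (total 0); column heights now [6 5 3 3 3 3], max=6
Drop 5: O rot0 at col 0 lands with bottom-row=6; cleared 0 line(s) (total 0); column heights now [8 8 3 3 3 3], max=8
Drop 6: O rot3 at col 3 lands with bottom-row=3; cleared 0 line(s) (total 0); column heights now [8 8 3 5 5 3], max=8
Drop 7: J rot0 at col 0 lands with bottom-row=8; cleared 0 line(s) (total 0); column heights now [10 9 9 5 5 3], max=10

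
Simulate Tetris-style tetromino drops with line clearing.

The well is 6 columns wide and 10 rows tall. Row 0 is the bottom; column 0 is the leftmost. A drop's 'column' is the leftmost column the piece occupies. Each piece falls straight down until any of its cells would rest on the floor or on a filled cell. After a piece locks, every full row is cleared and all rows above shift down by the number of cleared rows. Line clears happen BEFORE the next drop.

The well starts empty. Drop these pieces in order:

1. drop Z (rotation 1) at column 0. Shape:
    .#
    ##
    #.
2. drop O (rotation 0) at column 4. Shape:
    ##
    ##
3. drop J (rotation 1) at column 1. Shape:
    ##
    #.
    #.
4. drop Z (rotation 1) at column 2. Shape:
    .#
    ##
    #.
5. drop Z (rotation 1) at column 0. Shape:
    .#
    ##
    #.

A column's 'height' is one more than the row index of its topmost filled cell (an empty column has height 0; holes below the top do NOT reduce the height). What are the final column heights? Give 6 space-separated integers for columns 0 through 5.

Drop 1: Z rot1 at col 0 lands with bottom-row=0; cleared 0 line(s) (total 0); column heights now [2 3 0 0 0 0], max=3
Drop 2: O rot0 at col 4 lands with bottom-row=0; cleared 0 line(s) (total 0); column heights now [2 3 0 0 2 2], max=3
Drop 3: J rot1 at col 1 lands with bottom-row=3; cleared 0 line(s) (total 0); column heights now [2 6 6 0 2 2], max=6
Drop 4: Z rot1 at col 2 lands with bottom-row=6; cleared 0 line(s) (total 0); column heights now [2 6 8 9 2 2], max=9
Drop 5: Z rot1 at col 0 lands with bottom-row=5; cleared 0 line(s) (total 0); column heights now [7 8 8 9 2 2], max=9

Answer: 7 8 8 9 2 2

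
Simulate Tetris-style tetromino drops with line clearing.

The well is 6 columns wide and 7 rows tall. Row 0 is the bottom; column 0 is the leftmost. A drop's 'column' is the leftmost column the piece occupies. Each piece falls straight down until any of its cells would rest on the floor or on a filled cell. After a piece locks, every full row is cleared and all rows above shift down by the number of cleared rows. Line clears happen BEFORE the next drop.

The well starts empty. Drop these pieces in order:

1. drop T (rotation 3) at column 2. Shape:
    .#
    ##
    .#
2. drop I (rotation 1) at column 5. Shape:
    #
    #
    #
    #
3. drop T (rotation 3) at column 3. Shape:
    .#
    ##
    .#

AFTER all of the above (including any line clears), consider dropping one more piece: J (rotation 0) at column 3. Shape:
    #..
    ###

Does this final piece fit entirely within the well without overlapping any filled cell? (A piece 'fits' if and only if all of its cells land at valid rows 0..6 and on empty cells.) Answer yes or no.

Answer: yes

Derivation:
Drop 1: T rot3 at col 2 lands with bottom-row=0; cleared 0 line(s) (total 0); column heights now [0 0 2 3 0 0], max=3
Drop 2: I rot1 at col 5 lands with bottom-row=0; cleared 0 line(s) (total 0); column heights now [0 0 2 3 0 4], max=4
Drop 3: T rot3 at col 3 lands with bottom-row=2; cleared 0 line(s) (total 0); column heights now [0 0 2 4 5 4], max=5
Test piece J rot0 at col 3 (width 3): heights before test = [0 0 2 4 5 4]; fits = True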